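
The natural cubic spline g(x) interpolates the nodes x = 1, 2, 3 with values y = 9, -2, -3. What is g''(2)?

With M_i denoting the second derivative at x_i, h_i = 1, 1, and Δ_i = (y_(i+1) − y_i)/h_i = -11, -1:
  1·M_0 + 4·M_1 + 1·M_2 = 6(Δ_1 - Δ_0) = 60
Natural end conditions: M_0 = M_2 = 0.
Solving: M_0 = 0, M_1 = 15, M_2 = 0.

15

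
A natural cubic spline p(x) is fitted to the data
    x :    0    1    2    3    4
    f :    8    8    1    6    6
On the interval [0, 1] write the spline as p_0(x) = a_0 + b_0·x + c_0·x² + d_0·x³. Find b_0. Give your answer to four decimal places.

With M_i denoting the second derivative at x_i, h_i = 1, 1, 1, 1, and Δ_i = (y_(i+1) − y_i)/h_i = 0, -7, 5, 0:
  1·M_0 + 4·M_1 + 1·M_2 = 6(Δ_1 - Δ_0) = -42
  1·M_1 + 4·M_2 + 1·M_3 = 6(Δ_2 - Δ_1) = 72
  1·M_2 + 4·M_3 + 1·M_4 = 6(Δ_3 - Δ_2) = -30
Natural end conditions: M_0 = M_4 = 0.
Solving the tridiagonal system: M_0 = 0, M_1 = -237/14, M_2 = 180/7, M_3 = -195/14, M_4 = 0.
On [0, 1], with p_0(x) = a_0 + b_0·x + c_0·x² + d_0·x³: c_0 = M_0/2 = 0, d_0 = (M_1 - M_0)/(6h_0) = -79/28, b_0 = Δ_0 - h_0(2M_0 + M_1)/6 = 79/28.

2.8214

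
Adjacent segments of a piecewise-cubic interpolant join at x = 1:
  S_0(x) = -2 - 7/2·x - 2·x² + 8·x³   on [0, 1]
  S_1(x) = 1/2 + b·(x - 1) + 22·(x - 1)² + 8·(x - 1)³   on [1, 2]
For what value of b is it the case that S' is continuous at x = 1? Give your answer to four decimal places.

S_0'(x) = -7/2 - 4·x + 24·x², so S_0'(1) = 33/2. On the right, S_1'(1) = b, so b = 33/2.

16.5000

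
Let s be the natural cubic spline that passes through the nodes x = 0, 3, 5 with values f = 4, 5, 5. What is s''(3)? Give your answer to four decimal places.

Let M_i = s''(x_i). Step sizes h_i = 3, 2; slopes of the chords Δ_i = (y_(i+1) - y_i)/h_i = 1/3, 0.
  3·M_0 + 10·M_1 + 2·M_2 = 6(Δ_1 - Δ_0) = -2
Natural end conditions: M_0 = M_2 = 0.
Solving the tridiagonal system: M_0 = 0, M_1 = -1/5, M_2 = 0.

-0.2000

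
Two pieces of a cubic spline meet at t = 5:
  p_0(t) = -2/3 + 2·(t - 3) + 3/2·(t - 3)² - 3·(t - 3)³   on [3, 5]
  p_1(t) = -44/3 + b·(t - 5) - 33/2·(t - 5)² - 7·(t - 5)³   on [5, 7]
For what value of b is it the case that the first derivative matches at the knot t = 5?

p_0'(t) = 2 + 3·(t - 3) - 9·(t - 3)², so p_0'(5) = -28. On the right, p_1'(5) = b, so b = -28.

-28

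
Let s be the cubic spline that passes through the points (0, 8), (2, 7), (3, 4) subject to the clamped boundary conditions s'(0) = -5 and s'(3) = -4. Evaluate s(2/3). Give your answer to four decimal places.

Write σ_i for s''(x_i). With h_i = 2, 1 and divided differences Δ_i = -1/2, -3, the continuity of s' gives the tridiagonal system
  2·σ_0 + 6·σ_1 + 1·σ_2 = 6(Δ_1 - Δ_0) = -15
Clamped end conditions give two more equations: 2h_0·σ_0 + h_0·σ_1 = 6(Δ_0 - s'(0)) = 27 and h_1·σ_1 + 2h_1·σ_2 = 6(s'(3) - Δ_1) = -6.
Solving the tridiagonal system: σ_0 = 115/12, σ_1 = -17/3, σ_2 = -1/6.
On [0, 2], s(x) = 8 - 5·x + 115/24·x² - 61/48·x³.
With x = 2/3: s(2/3) = 520/81.

6.4198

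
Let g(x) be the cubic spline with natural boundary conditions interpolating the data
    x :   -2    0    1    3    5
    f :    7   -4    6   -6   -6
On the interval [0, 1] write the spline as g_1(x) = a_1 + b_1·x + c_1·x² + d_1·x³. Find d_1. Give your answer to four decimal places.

-6.9766

Write M_i for g''(x_i). With h_i = 2, 1, 2, 2 and divided differences Δ_i = -11/2, 10, -6, 0, the continuity of g' gives the tridiagonal system
  2·M_0 + 6·M_1 + 1·M_2 = 6(Δ_1 - Δ_0) = 93
  1·M_1 + 6·M_2 + 2·M_3 = 6(Δ_2 - Δ_1) = -96
  2·M_2 + 8·M_3 + 2·M_4 = 6(Δ_3 - Δ_2) = 36
Natural end conditions: M_0 = M_4 = 0.
Solving: M_0 = 0, M_1 = 1233/64, M_2 = -723/32, M_3 = 1299/128, M_4 = 0.
On [0, 1], with g_1(x) = a_1 + b_1·x + c_1·x² + d_1·x³: c_1 = M_1/2 = 1233/128, d_1 = (M_2 - M_1)/(6h_1) = -893/128, b_1 = Δ_1 - h_1(2M_1 + M_2)/6 = 235/32.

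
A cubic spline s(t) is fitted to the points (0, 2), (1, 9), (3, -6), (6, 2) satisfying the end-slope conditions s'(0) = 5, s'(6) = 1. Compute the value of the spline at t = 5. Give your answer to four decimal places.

Put M_i = s'' at the i-th knot. Here h = (1, 2, 3) and Δ = (7, -15/2, 8/3), so the interior equations h_(i-1)·M_(i-1) + 2(h_(i-1)+h_i)·M_i + h_i·M_(i+1) = 6(Δ_i − Δ_(i-1)) read
  1·M_0 + 6·M_1 + 2·M_2 = 6(Δ_1 - Δ_0) = -87
  2·M_1 + 10·M_2 + 3·M_3 = 6(Δ_2 - Δ_1) = 61
Clamped end conditions give two more equations: 2h_0·M_0 + h_0·M_1 = 6(Δ_0 - s'(0)) = 12 and h_2·M_2 + 2h_2·M_3 = 6(s'(6) - Δ_2) = -10.
Forward elimination and back-substitution give M_0 = 319/19, M_1 = -410/19, M_2 = 244/19, M_3 = -461/57.
On [3, 6], s(t) = -6 - 233/38·(t - 3) + 122/19·(t - 3)² - 1193/1026·(t - 3)³.
With (t - 3) = 2: s(5) = -965/513.

-1.8811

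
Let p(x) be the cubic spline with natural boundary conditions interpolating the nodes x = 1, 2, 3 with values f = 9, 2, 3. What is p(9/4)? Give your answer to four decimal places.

With σ_i denoting the second derivative at x_i, h_i = 1, 1, and Δ_i = (y_(i+1) − y_i)/h_i = -7, 1:
  1·σ_0 + 4·σ_1 + 1·σ_2 = 6(Δ_1 - Δ_0) = 48
Natural end conditions: σ_0 = σ_2 = 0.
Forward elimination and back-substitution give σ_0 = 0, σ_1 = 12, σ_2 = 0.
On [2, 3], p(x) = 2 - 3·(x - 2) + 6·(x - 2)² - 2·(x - 2)³.
With (x - 2) = 1/4: p(9/4) = 51/32.

1.5938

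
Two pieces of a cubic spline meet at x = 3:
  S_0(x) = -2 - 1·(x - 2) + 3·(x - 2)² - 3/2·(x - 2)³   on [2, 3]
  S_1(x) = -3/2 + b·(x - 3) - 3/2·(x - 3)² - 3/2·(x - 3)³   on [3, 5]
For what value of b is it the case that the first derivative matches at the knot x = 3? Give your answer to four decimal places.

S_0'(x) = -1 + 6·(x - 2) - 9/2·(x - 2)², so S_0'(3) = 1/2. On the right, S_1'(3) = b, so b = 1/2.

0.5000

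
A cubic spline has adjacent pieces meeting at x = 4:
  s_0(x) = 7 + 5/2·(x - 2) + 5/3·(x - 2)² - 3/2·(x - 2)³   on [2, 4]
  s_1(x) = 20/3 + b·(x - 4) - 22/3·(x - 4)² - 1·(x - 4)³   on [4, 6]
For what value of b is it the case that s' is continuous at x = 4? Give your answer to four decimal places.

-8.8333

s_0'(x) = 5/2 + 10/3·(x - 2) - 9/2·(x - 2)², so s_0'(4) = -53/6. On the right, s_1'(4) = b, so b = -53/6.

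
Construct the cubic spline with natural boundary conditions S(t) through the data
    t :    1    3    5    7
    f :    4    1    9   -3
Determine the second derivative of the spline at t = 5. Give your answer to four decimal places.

-9.1000

Let m_i = S''(x_i). Step sizes h_i = 2, 2, 2; slopes of the chords Δ_i = (y_(i+1) - y_i)/h_i = -3/2, 4, -6.
  2·m_0 + 8·m_1 + 2·m_2 = 6(Δ_1 - Δ_0) = 33
  2·m_1 + 8·m_2 + 2·m_3 = 6(Δ_2 - Δ_1) = -60
Natural end conditions: m_0 = m_3 = 0.
Solving: m_0 = 0, m_1 = 32/5, m_2 = -91/10, m_3 = 0.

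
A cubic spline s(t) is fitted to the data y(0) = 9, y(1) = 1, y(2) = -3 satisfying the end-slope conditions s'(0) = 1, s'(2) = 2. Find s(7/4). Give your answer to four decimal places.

-3.1133

Put σ_i = s'' at the i-th knot. Here h = (1, 1) and Δ = (-8, -4), so the interior equations h_(i-1)·σ_(i-1) + 2(h_(i-1)+h_i)·σ_i + h_i·σ_(i+1) = 6(Δ_i − Δ_(i-1)) read
  1·σ_0 + 4·σ_1 + 1·σ_2 = 6(Δ_1 - Δ_0) = 24
Clamped end conditions give two more equations: 2h_0·σ_0 + h_0·σ_1 = 6(Δ_0 - s'(0)) = -54 and h_1·σ_1 + 2h_1·σ_2 = 6(s'(2) - Δ_1) = 36.
Hence σ_0 = -65/2, σ_1 = 11, σ_2 = 25/2.
On [1, 2], s(t) = 1 - 39/4·(t - 1) + 11/2·(t - 1)² + 1/4·(t - 1)³.
With (t - 1) = 3/4: s(7/4) = -797/256.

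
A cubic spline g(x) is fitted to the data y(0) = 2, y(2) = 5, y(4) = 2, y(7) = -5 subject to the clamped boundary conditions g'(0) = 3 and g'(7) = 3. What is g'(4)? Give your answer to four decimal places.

Put M_i = g'' at the i-th knot. Here h = (2, 2, 3) and Δ = (3/2, -3/2, -7/3), so the interior equations h_(i-1)·M_(i-1) + 2(h_(i-1)+h_i)·M_i + h_i·M_(i+1) = 6(Δ_i − Δ_(i-1)) read
  2·M_0 + 8·M_1 + 2·M_2 = 6(Δ_1 - Δ_0) = -18
  2·M_1 + 10·M_2 + 3·M_3 = 6(Δ_2 - Δ_1) = -5
Clamped end conditions give two more equations: 2h_0·M_0 + h_0·M_1 = 6(Δ_0 - g'(0)) = -9 and h_2·M_2 + 2h_2·M_3 = 6(g'(7) - Δ_2) = 32.
Solving the tridiagonal system: M_0 = -59/37, M_1 = -97/74, M_2 = -80/37, M_3 = 712/111.
On [4, 7], g'(x) = b_2 + 2c_2·(x - 4) + 3d_2·(x - 4)² with b_2 = Δ_2 - h_2(2M_2 + M_3)/6 = -125/37, c_2 = M_2/2 = -40/37, d_2 = (M_3 - M_2)/(6h_2) = 476/999. So g'(4) = -125/37.

-3.3784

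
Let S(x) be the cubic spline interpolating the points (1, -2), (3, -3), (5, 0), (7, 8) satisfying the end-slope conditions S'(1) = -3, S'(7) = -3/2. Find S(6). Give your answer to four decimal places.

Let M_i = S''(x_i). Step sizes h_i = 2, 2, 2; slopes of the chords Δ_i = (y_(i+1) - y_i)/h_i = -1/2, 3/2, 4.
  2·M_0 + 8·M_1 + 2·M_2 = 6(Δ_1 - Δ_0) = 12
  2·M_1 + 8·M_2 + 2·M_3 = 6(Δ_2 - Δ_1) = 15
Clamped end conditions give two more equations: 2h_0·M_0 + h_0·M_1 = 6(Δ_0 - S'(1)) = 15 and h_2·M_2 + 2h_2·M_3 = 6(S'(7) - Δ_2) = -33.
Hence M_0 = 41/10, M_1 = -7/10, M_2 = 47/10, M_3 = -53/5.
On [5, 7], S(x) = 0 + 22/5·(x - 5) + 47/20·(x - 5)² - 51/40·(x - 5)³.
With (x - 5) = 1: S(6) = 219/40.

5.4750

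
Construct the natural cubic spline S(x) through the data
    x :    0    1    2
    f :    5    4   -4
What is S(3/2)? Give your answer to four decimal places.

Put m_i = S'' at the i-th knot. Here h = (1, 1) and Δ = (-1, -8), so the interior equations h_(i-1)·m_(i-1) + 2(h_(i-1)+h_i)·m_i + h_i·m_(i+1) = 6(Δ_i − Δ_(i-1)) read
  1·m_0 + 4·m_1 + 1·m_2 = 6(Δ_1 - Δ_0) = -42
Natural end conditions: m_0 = m_2 = 0.
Solving the tridiagonal system: m_0 = 0, m_1 = -21/2, m_2 = 0.
On [1, 2], S(x) = 4 - 9/2·(x - 1) - 21/4·(x - 1)² + 7/4·(x - 1)³.
With (x - 1) = 1/2: S(3/2) = 21/32.

0.6563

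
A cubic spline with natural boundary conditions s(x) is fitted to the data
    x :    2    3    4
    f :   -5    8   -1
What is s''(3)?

-33

Let σ_i = s''(x_i). Step sizes h_i = 1, 1; slopes of the chords Δ_i = (y_(i+1) - y_i)/h_i = 13, -9.
  1·σ_0 + 4·σ_1 + 1·σ_2 = 6(Δ_1 - Δ_0) = -132
Natural end conditions: σ_0 = σ_2 = 0.
Solving: σ_0 = 0, σ_1 = -33, σ_2 = 0.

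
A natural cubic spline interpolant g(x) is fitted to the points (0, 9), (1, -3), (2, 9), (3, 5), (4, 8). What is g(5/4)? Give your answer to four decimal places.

Write M_i for g''(x_i). With h_i = 1, 1, 1, 1 and divided differences Δ_i = -12, 12, -4, 3, the continuity of g' gives the tridiagonal system
  1·M_0 + 4·M_1 + 1·M_2 = 6(Δ_1 - Δ_0) = 144
  1·M_1 + 4·M_2 + 1·M_3 = 6(Δ_2 - Δ_1) = -96
  1·M_2 + 4·M_3 + 1·M_4 = 6(Δ_3 - Δ_2) = 42
Natural end conditions: M_0 = M_4 = 0.
Solving the tridiagonal system: M_0 = 0, M_1 = 1293/28, M_2 = -285/7, M_3 = 579/28, M_4 = 0.
On [1, 2], g(x) = -3 + 95/28·(x - 1) + 1293/56·(x - 1)² - 811/56·(x - 1)³.
With (x - 1) = 1/4: g(5/4) = -3351/3584.

-0.9350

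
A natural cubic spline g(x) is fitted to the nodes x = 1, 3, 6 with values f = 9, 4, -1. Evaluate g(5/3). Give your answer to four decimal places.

7.2346

Write M_i for g''(x_i). With h_i = 2, 3 and divided differences Δ_i = -5/2, -5/3, the continuity of g' gives the tridiagonal system
  2·M_0 + 10·M_1 + 3·M_2 = 6(Δ_1 - Δ_0) = 5
Natural end conditions: M_0 = M_2 = 0.
Forward elimination and back-substitution give M_0 = 0, M_1 = 1/2, M_2 = 0.
On [1, 3], g(x) = 9 - 8/3·(x - 1) + 0·(x - 1)² + 1/24·(x - 1)³.
With (x - 1) = 2/3: g(5/3) = 586/81.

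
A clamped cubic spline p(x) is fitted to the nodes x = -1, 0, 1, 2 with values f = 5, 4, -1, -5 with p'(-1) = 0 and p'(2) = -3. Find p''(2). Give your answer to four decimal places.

Write M_i for p''(x_i). With h_i = 1, 1, 1 and divided differences Δ_i = -1, -5, -4, the continuity of p' gives the tridiagonal system
  1·M_0 + 4·M_1 + 1·M_2 = 6(Δ_1 - Δ_0) = -24
  1·M_1 + 4·M_2 + 1·M_3 = 6(Δ_2 - Δ_1) = 6
Clamped end conditions give two more equations: 2h_0·M_0 + h_0·M_1 = 6(Δ_0 - p'(-1)) = -6 and h_2·M_2 + 2h_2·M_3 = 6(p'(2) - Δ_2) = 6.
Solving the tridiagonal system: M_0 = 2/5, M_1 = -34/5, M_2 = 14/5, M_3 = 8/5.

1.6000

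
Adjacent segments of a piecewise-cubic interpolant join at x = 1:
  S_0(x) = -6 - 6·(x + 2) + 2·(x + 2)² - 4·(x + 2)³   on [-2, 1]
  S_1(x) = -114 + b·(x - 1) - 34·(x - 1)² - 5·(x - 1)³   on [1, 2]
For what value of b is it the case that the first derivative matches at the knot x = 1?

-102

S_0'(x) = -6 + 4·(x + 2) - 12·(x + 2)², so S_0'(1) = -102. On the right, S_1'(1) = b, so b = -102.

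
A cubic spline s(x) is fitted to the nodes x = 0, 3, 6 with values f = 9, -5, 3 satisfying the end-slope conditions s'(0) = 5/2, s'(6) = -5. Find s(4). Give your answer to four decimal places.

Write M_i for s''(x_i). With h_i = 3, 3 and divided differences Δ_i = -14/3, 8/3, the continuity of s' gives the tridiagonal system
  3·M_0 + 12·M_1 + 3·M_2 = 6(Δ_1 - Δ_0) = 44
Clamped end conditions give two more equations: 2h_0·M_0 + h_0·M_1 = 6(Δ_0 - s'(0)) = -43 and h_1·M_1 + 2h_1·M_2 = 6(s'(6) - Δ_1) = -46.
Hence M_0 = -145/12, M_1 = 59/6, M_2 = -151/12.
On [3, 6], s(x) = -5 - 7/8·(x - 3) + 59/12·(x - 3)² - 269/216·(x - 3)³.
With (x - 3) = 1: s(4) = -119/54.

-2.2037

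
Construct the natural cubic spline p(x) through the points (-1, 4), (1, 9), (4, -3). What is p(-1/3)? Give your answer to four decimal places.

Let σ_i = p''(x_i). Step sizes h_i = 2, 3; slopes of the chords Δ_i = (y_(i+1) - y_i)/h_i = 5/2, -4.
  2·σ_0 + 10·σ_1 + 3·σ_2 = 6(Δ_1 - Δ_0) = -39
Natural end conditions: σ_0 = σ_2 = 0.
Solving the tridiagonal system: σ_0 = 0, σ_1 = -39/10, σ_2 = 0.
On [-1, 1], p(x) = 4 + 19/5·(x + 1) + 0·(x + 1)² - 13/40·(x + 1)³.
With (x + 1) = 2/3: p(-1/3) = 869/135.

6.4370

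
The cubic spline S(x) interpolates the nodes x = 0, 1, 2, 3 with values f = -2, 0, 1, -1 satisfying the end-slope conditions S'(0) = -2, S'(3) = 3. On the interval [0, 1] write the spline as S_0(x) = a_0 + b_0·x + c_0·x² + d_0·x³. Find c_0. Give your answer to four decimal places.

Write σ_i for S''(x_i). With h_i = 1, 1, 1 and divided differences Δ_i = 2, 1, -2, the continuity of S' gives the tridiagonal system
  1·σ_0 + 4·σ_1 + 1·σ_2 = 6(Δ_1 - Δ_0) = -6
  1·σ_1 + 4·σ_2 + 1·σ_3 = 6(Δ_2 - Δ_1) = -18
Clamped end conditions give two more equations: 2h_0·σ_0 + h_0·σ_1 = 6(Δ_0 - S'(0)) = 24 and h_2·σ_2 + 2h_2·σ_3 = 6(S'(3) - Δ_2) = 30.
Solving: σ_0 = 40/3, σ_1 = -8/3, σ_2 = -26/3, σ_3 = 58/3.
On [0, 1], with S_0(x) = a_0 + b_0·x + c_0·x² + d_0·x³: c_0 = σ_0/2 = 20/3, d_0 = (σ_1 - σ_0)/(6h_0) = -8/3, b_0 = Δ_0 - h_0(2σ_0 + σ_1)/6 = -2.

6.6667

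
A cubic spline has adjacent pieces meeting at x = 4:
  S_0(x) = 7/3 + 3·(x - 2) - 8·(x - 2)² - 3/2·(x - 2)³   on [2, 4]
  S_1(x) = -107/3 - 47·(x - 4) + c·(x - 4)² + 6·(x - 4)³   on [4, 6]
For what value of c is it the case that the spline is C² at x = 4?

S_0''(x) = -16 - 9·(x - 2), so S_0''(4) = -34. On the right, S_1''(4) = 2c, so c = -17.

-17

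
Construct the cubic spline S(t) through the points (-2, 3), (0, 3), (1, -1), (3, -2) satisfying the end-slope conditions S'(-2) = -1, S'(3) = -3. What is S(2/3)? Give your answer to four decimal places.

Let M_i = S''(x_i). Step sizes h_i = 2, 1, 2; slopes of the chords Δ_i = (y_(i+1) - y_i)/h_i = 0, -4, -1/2.
  2·M_0 + 6·M_1 + 1·M_2 = 6(Δ_1 - Δ_0) = -24
  1·M_1 + 6·M_2 + 2·M_3 = 6(Δ_2 - Δ_1) = 21
Clamped end conditions give two more equations: 2h_0·M_0 + h_0·M_1 = 6(Δ_0 - S'(-2)) = 6 and h_2·M_2 + 2h_2·M_3 = 6(S'(3) - Δ_2) = -15.
Solving the tridiagonal system: M_0 = 157/32, M_1 = -109/16, M_2 = 113/16, M_3 = -233/32.
On [0, 1], S(t) = 3 - 93/32·t - 109/32·t² + 37/16·t³.
With t = 2/3: S(2/3) = 101/432.

0.2338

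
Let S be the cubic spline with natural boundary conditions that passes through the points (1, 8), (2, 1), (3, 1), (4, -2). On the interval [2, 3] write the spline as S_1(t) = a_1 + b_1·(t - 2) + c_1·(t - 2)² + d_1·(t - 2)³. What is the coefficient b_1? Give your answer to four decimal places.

-2.8667

Write σ_i for S''(x_i). With h_i = 1, 1, 1 and divided differences Δ_i = -7, 0, -3, the continuity of S' gives the tridiagonal system
  1·σ_0 + 4·σ_1 + 1·σ_2 = 6(Δ_1 - Δ_0) = 42
  1·σ_1 + 4·σ_2 + 1·σ_3 = 6(Δ_2 - Δ_1) = -18
Natural end conditions: σ_0 = σ_3 = 0.
Solving the tridiagonal system: σ_0 = 0, σ_1 = 62/5, σ_2 = -38/5, σ_3 = 0.
On [2, 3], with S_1(t) = a_1 + b_1·(t - 2) + c_1·(t - 2)² + d_1·(t - 2)³: c_1 = σ_1/2 = 31/5, d_1 = (σ_2 - σ_1)/(6h_1) = -10/3, b_1 = Δ_1 - h_1(2σ_1 + σ_2)/6 = -43/15.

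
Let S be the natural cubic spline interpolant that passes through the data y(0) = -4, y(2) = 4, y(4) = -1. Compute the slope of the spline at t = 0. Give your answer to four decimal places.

Write M_i for S''(x_i). With h_i = 2, 2 and divided differences Δ_i = 4, -5/2, the continuity of S' gives the tridiagonal system
  2·M_0 + 8·M_1 + 2·M_2 = 6(Δ_1 - Δ_0) = -39
Natural end conditions: M_0 = M_2 = 0.
Solving the tridiagonal system: M_0 = 0, M_1 = -39/8, M_2 = 0.
On [0, 2], S'(t) = b_0 + 2c_0·t + 3d_0·t² with b_0 = Δ_0 - h_0(2M_0 + M_1)/6 = 45/8, c_0 = M_0/2 = 0, d_0 = (M_1 - M_0)/(6h_0) = -13/32. So S'(0) = 45/8.

5.6250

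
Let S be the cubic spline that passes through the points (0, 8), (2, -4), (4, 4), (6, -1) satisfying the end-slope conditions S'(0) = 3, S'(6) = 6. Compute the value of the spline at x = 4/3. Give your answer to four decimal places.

0.2370

Let M_i = S''(x_i). Step sizes h_i = 2, 2, 2; slopes of the chords Δ_i = (y_(i+1) - y_i)/h_i = -6, 4, -5/2.
  2·M_0 + 8·M_1 + 2·M_2 = 6(Δ_1 - Δ_0) = 60
  2·M_1 + 8·M_2 + 2·M_3 = 6(Δ_2 - Δ_1) = -39
Clamped end conditions give two more equations: 2h_0·M_0 + h_0·M_1 = 6(Δ_0 - S'(0)) = -54 and h_2·M_2 + 2h_2·M_3 = 6(S'(6) - Δ_2) = 51.
Hence M_0 = -217/10, M_1 = 82/5, M_2 = -139/10, M_3 = 197/10.
On [0, 2], S(x) = 8 + 3·x - 217/20·x² + 127/40·x³.
With x = 4/3: S(4/3) = 32/135.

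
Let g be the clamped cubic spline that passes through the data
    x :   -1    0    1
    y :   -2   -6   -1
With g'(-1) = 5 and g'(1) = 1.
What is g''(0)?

31

Let σ_i = g''(x_i). Step sizes h_i = 1, 1; slopes of the chords Δ_i = (y_(i+1) - y_i)/h_i = -4, 5.
  1·σ_0 + 4·σ_1 + 1·σ_2 = 6(Δ_1 - Δ_0) = 54
Clamped end conditions give two more equations: 2h_0·σ_0 + h_0·σ_1 = 6(Δ_0 - g'(-1)) = -54 and h_1·σ_1 + 2h_1·σ_2 = 6(g'(1) - Δ_1) = -24.
Solving: σ_0 = -85/2, σ_1 = 31, σ_2 = -55/2.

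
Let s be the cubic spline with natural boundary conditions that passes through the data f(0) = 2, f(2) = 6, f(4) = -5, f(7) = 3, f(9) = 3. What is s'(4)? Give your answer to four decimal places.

-2.9627

Put σ_i = s'' at the i-th knot. Here h = (2, 2, 3, 2) and Δ = (2, -11/2, 8/3, 0), so the interior equations h_(i-1)·σ_(i-1) + 2(h_(i-1)+h_i)·σ_i + h_i·σ_(i+1) = 6(Δ_i − Δ_(i-1)) read
  2·σ_0 + 8·σ_1 + 2·σ_2 = 6(Δ_1 - Δ_0) = -45
  2·σ_1 + 10·σ_2 + 3·σ_3 = 6(Δ_2 - Δ_1) = 49
  3·σ_2 + 10·σ_3 + 2·σ_4 = 6(Δ_3 - Δ_2) = -16
Natural end conditions: σ_0 = σ_4 = 0.
Hence σ_0 = 0, σ_1 = -5171/688, σ_2 = 1301/172, σ_3 = -1331/344, σ_4 = 0.
On [4, 7], s'(x) = b_2 + 2c_2·(x - 4) + 3d_2·(x - 4)² with b_2 = Δ_2 - h_2(2σ_2 + σ_3)/6 = -6115/2064, c_2 = σ_2/2 = 1301/344, d_2 = (σ_3 - σ_2)/(6h_2) = -437/688. So s'(4) = -6115/2064.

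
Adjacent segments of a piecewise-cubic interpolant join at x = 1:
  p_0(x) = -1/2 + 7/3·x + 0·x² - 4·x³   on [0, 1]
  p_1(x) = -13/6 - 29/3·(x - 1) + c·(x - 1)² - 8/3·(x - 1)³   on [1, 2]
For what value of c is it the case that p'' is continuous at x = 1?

p_0''(x) = 0 - 24·x, so p_0''(1) = -24. On the right, p_1''(1) = 2c, so c = -12.

-12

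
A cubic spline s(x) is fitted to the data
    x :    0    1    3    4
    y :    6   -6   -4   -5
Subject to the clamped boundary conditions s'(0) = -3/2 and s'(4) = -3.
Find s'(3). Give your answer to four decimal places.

2.4000

Write M_i for s''(x_i). With h_i = 1, 2, 1 and divided differences Δ_i = -12, 1, -1, the continuity of s' gives the tridiagonal system
  1·M_0 + 6·M_1 + 2·M_2 = 6(Δ_1 - Δ_0) = 78
  2·M_1 + 6·M_2 + 1·M_3 = 6(Δ_2 - Δ_1) = -12
Clamped end conditions give two more equations: 2h_0·M_0 + h_0·M_1 = 6(Δ_0 - s'(0)) = -63 and h_2·M_2 + 2h_2·M_3 = 6(s'(4) - Δ_2) = -12.
Solving the tridiagonal system: M_0 = -216/5, M_1 = 117/5, M_2 = -48/5, M_3 = -6/5.
On [3, 4], s'(x) = b_2 + 2c_2·(x - 3) + 3d_2·(x - 3)² with b_2 = Δ_2 - h_2(2M_2 + M_3)/6 = 12/5, c_2 = M_2/2 = -24/5, d_2 = (M_3 - M_2)/(6h_2) = 7/5. So s'(3) = 12/5.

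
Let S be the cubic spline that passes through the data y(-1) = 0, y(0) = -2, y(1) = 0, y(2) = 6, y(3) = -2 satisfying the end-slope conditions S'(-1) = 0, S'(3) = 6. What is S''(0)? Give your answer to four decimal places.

With M_i denoting the second derivative at x_i, h_i = 1, 1, 1, 1, and Δ_i = (y_(i+1) − y_i)/h_i = -2, 2, 6, -8:
  1·M_0 + 4·M_1 + 1·M_2 = 6(Δ_1 - Δ_0) = 24
  1·M_1 + 4·M_2 + 1·M_3 = 6(Δ_2 - Δ_1) = 24
  1·M_2 + 4·M_3 + 1·M_4 = 6(Δ_3 - Δ_2) = -84
Clamped end conditions give two more equations: 2h_0·M_0 + h_0·M_1 = 6(Δ_0 - S'(-1)) = -12 and h_3·M_3 + 2h_3·M_4 = 6(S'(3) - Δ_3) = 84.
Solving the tridiagonal system: M_0 = -57/7, M_1 = 30/7, M_2 = 15, M_3 = -282/7, M_4 = 435/7.

4.2857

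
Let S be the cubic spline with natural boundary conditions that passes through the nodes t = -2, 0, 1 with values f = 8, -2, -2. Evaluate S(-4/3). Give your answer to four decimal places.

3.6790

Put M_i = S'' at the i-th knot. Here h = (2, 1) and Δ = (-5, 0), so the interior equations h_(i-1)·M_(i-1) + 2(h_(i-1)+h_i)·M_i + h_i·M_(i+1) = 6(Δ_i − Δ_(i-1)) read
  2·M_0 + 6·M_1 + 1·M_2 = 6(Δ_1 - Δ_0) = 30
Natural end conditions: M_0 = M_2 = 0.
Solving: M_0 = 0, M_1 = 5, M_2 = 0.
On [-2, 0], S(t) = 8 - 20/3·(t + 2) + 0·(t + 2)² + 5/12·(t + 2)³.
With (t + 2) = 2/3: S(-4/3) = 298/81.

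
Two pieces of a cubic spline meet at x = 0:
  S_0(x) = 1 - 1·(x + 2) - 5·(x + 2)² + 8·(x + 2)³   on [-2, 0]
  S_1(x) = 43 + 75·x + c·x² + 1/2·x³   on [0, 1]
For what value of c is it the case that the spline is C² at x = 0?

43

S_0''(x) = -10 + 48·(x + 2), so S_0''(0) = 86. On the right, S_1''(0) = 2c, so c = 43.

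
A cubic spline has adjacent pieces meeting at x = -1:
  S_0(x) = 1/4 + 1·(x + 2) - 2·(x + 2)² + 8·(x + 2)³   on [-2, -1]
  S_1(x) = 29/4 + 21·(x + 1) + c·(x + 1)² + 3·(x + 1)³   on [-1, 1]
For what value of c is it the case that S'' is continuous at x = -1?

22

S_0''(x) = -4 + 48·(x + 2), so S_0''(-1) = 44. On the right, S_1''(-1) = 2c, so c = 22.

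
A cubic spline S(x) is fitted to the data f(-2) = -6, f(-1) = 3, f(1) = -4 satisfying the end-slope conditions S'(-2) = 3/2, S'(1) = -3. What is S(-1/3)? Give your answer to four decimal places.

3.7778

Put M_i = S'' at the i-th knot. Here h = (1, 2) and Δ = (9, -7/2), so the interior equations h_(i-1)·M_(i-1) + 2(h_(i-1)+h_i)·M_i + h_i·M_(i+1) = 6(Δ_i − Δ_(i-1)) read
  1·M_0 + 6·M_1 + 2·M_2 = 6(Δ_1 - Δ_0) = -75
Clamped end conditions give two more equations: 2h_0·M_0 + h_0·M_1 = 6(Δ_0 - S'(-2)) = 45 and h_1·M_1 + 2h_1·M_2 = 6(S'(1) - Δ_1) = 3.
Forward elimination and back-substitution give M_0 = 67/2, M_1 = -22, M_2 = 47/4.
On [-1, 1], S(x) = 3 + 29/4·(x + 1) - 11·(x + 1)² + 45/16·(x + 1)³.
With (x + 1) = 2/3: S(-1/3) = 34/9.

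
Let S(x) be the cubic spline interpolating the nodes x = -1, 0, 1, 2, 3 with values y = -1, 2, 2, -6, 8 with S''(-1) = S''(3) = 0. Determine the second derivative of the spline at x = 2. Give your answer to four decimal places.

Let M_i = S''(x_i). Step sizes h_i = 1, 1, 1, 1; slopes of the chords Δ_i = (y_(i+1) - y_i)/h_i = 3, 0, -8, 14.
  1·M_0 + 4·M_1 + 1·M_2 = 6(Δ_1 - Δ_0) = -18
  1·M_1 + 4·M_2 + 1·M_3 = 6(Δ_2 - Δ_1) = -48
  1·M_2 + 4·M_3 + 1·M_4 = 6(Δ_3 - Δ_2) = 132
Natural end conditions: M_0 = M_4 = 0.
Forward elimination and back-substitution give M_0 = 0, M_1 = 27/28, M_2 = -153/7, M_3 = 1077/28, M_4 = 0.

38.4643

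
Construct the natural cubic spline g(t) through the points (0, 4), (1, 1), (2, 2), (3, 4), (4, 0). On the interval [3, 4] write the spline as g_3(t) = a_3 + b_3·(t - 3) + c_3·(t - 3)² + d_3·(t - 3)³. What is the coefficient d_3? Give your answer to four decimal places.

Put σ_i = g'' at the i-th knot. Here h = (1, 1, 1, 1) and Δ = (-3, 1, 2, -4), so the interior equations h_(i-1)·σ_(i-1) + 2(h_(i-1)+h_i)·σ_i + h_i·σ_(i+1) = 6(Δ_i − Δ_(i-1)) read
  1·σ_0 + 4·σ_1 + 1·σ_2 = 6(Δ_1 - Δ_0) = 24
  1·σ_1 + 4·σ_2 + 1·σ_3 = 6(Δ_2 - Δ_1) = 6
  1·σ_2 + 4·σ_3 + 1·σ_4 = 6(Δ_3 - Δ_2) = -36
Natural end conditions: σ_0 = σ_4 = 0.
Hence σ_0 = 0, σ_1 = 75/14, σ_2 = 18/7, σ_3 = -135/14, σ_4 = 0.
On [3, 4], with g_3(t) = a_3 + b_3·(t - 3) + c_3·(t - 3)² + d_3·(t - 3)³: c_3 = σ_3/2 = -135/28, d_3 = (σ_4 - σ_3)/(6h_3) = 45/28, b_3 = Δ_3 - h_3(2σ_3 + σ_4)/6 = -11/14.

1.6071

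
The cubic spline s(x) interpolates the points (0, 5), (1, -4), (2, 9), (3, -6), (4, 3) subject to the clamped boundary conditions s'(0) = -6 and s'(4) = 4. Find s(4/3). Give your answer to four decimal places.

0.1958

With M_i denoting the second derivative at x_i, h_i = 1, 1, 1, 1, and Δ_i = (y_(i+1) − y_i)/h_i = -9, 13, -15, 9:
  1·M_0 + 4·M_1 + 1·M_2 = 6(Δ_1 - Δ_0) = 132
  1·M_1 + 4·M_2 + 1·M_3 = 6(Δ_2 - Δ_1) = -168
  1·M_2 + 4·M_3 + 1·M_4 = 6(Δ_3 - Δ_2) = 144
Clamped end conditions give two more equations: 2h_0·M_0 + h_0·M_1 = 6(Δ_0 - s'(0)) = -18 and h_3·M_3 + 2h_3·M_4 = 6(s'(4) - Δ_3) = -30.
Solving the tridiagonal system: M_0 = -278/7, M_1 = 430/7, M_2 = -74, M_3 = 466/7, M_4 = -338/7.
On [1, 2], s(x) = -4 + 34/7·(x - 1) + 215/7·(x - 1)² - 158/7·(x - 1)³.
With (x - 1) = 1/3: s(4/3) = 37/189.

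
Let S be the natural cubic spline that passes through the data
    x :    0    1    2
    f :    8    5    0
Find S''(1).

Write σ_i for S''(x_i). With h_i = 1, 1 and divided differences Δ_i = -3, -5, the continuity of S' gives the tridiagonal system
  1·σ_0 + 4·σ_1 + 1·σ_2 = 6(Δ_1 - Δ_0) = -12
Natural end conditions: σ_0 = σ_2 = 0.
Hence σ_0 = 0, σ_1 = -3, σ_2 = 0.

-3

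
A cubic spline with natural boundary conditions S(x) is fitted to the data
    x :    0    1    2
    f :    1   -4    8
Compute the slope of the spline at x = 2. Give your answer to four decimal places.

Put M_i = S'' at the i-th knot. Here h = (1, 1) and Δ = (-5, 12), so the interior equations h_(i-1)·M_(i-1) + 2(h_(i-1)+h_i)·M_i + h_i·M_(i+1) = 6(Δ_i − Δ_(i-1)) read
  1·M_0 + 4·M_1 + 1·M_2 = 6(Δ_1 - Δ_0) = 102
Natural end conditions: M_0 = M_2 = 0.
Hence M_0 = 0, M_1 = 51/2, M_2 = 0.
On [1, 2], S'(x) = b_1 + 2c_1·(x - 1) + 3d_1·(x - 1)² with b_1 = Δ_1 - h_1(2M_1 + M_2)/6 = 7/2, c_1 = M_1/2 = 51/4, d_1 = (M_2 - M_1)/(6h_1) = -17/4. So S'(2) = 65/4.

16.2500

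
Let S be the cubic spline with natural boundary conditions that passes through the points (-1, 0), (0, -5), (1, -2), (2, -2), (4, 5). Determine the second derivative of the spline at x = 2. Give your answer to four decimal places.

Write M_i for S''(x_i). With h_i = 1, 1, 1, 2 and divided differences Δ_i = -5, 3, 0, 7/2, the continuity of S' gives the tridiagonal system
  1·M_0 + 4·M_1 + 1·M_2 = 6(Δ_1 - Δ_0) = 48
  1·M_1 + 4·M_2 + 1·M_3 = 6(Δ_2 - Δ_1) = -18
  1·M_2 + 6·M_3 + 2·M_4 = 6(Δ_3 - Δ_2) = 21
Natural end conditions: M_0 = M_4 = 0.
Hence M_0 = 0, M_1 = 1233/86, M_2 = -402/43, M_3 = 435/86, M_4 = 0.

5.0581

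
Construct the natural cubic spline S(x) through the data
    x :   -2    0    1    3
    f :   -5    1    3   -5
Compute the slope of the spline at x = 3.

-6

Let M_i = S''(x_i). Step sizes h_i = 2, 1, 2; slopes of the chords Δ_i = (y_(i+1) - y_i)/h_i = 3, 2, -4.
  2·M_0 + 6·M_1 + 1·M_2 = 6(Δ_1 - Δ_0) = -6
  1·M_1 + 6·M_2 + 2·M_3 = 6(Δ_2 - Δ_1) = -36
Natural end conditions: M_0 = M_3 = 0.
Forward elimination and back-substitution give M_0 = 0, M_1 = 0, M_2 = -6, M_3 = 0.
On [1, 3], S'(x) = b_2 + 2c_2·(x - 1) + 3d_2·(x - 1)² with b_2 = Δ_2 - h_2(2M_2 + M_3)/6 = 0, c_2 = M_2/2 = -3, d_2 = (M_3 - M_2)/(6h_2) = 1/2. So S'(3) = -6.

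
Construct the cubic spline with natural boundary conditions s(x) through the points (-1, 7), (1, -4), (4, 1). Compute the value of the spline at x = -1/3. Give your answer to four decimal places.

2.4840

With M_i denoting the second derivative at x_i, h_i = 2, 3, and Δ_i = (y_(i+1) − y_i)/h_i = -11/2, 5/3:
  2·M_0 + 10·M_1 + 3·M_2 = 6(Δ_1 - Δ_0) = 43
Natural end conditions: M_0 = M_2 = 0.
Hence M_0 = 0, M_1 = 43/10, M_2 = 0.
On [-1, 1], s(x) = 7 - 104/15·(x + 1) + 0·(x + 1)² + 43/120·(x + 1)³.
With (x + 1) = 2/3: s(-1/3) = 1006/405.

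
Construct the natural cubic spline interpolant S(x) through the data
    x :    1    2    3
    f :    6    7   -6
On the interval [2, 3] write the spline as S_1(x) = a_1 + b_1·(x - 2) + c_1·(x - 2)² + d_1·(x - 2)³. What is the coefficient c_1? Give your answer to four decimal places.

Put m_i = S'' at the i-th knot. Here h = (1, 1) and Δ = (1, -13), so the interior equations h_(i-1)·m_(i-1) + 2(h_(i-1)+h_i)·m_i + h_i·m_(i+1) = 6(Δ_i − Δ_(i-1)) read
  1·m_0 + 4·m_1 + 1·m_2 = 6(Δ_1 - Δ_0) = -84
Natural end conditions: m_0 = m_2 = 0.
Hence m_0 = 0, m_1 = -21, m_2 = 0.
On [2, 3], with S_1(x) = a_1 + b_1·(x - 2) + c_1·(x - 2)² + d_1·(x - 2)³: c_1 = m_1/2 = -21/2, d_1 = (m_2 - m_1)/(6h_1) = 7/2, b_1 = Δ_1 - h_1(2m_1 + m_2)/6 = -6.

-10.5000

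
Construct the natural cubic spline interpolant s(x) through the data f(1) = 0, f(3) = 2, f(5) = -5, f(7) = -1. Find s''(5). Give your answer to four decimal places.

With m_i denoting the second derivative at x_i, h_i = 2, 2, 2, and Δ_i = (y_(i+1) − y_i)/h_i = 1, -7/2, 2:
  2·m_0 + 8·m_1 + 2·m_2 = 6(Δ_1 - Δ_0) = -27
  2·m_1 + 8·m_2 + 2·m_3 = 6(Δ_2 - Δ_1) = 33
Natural end conditions: m_0 = m_3 = 0.
Solving the tridiagonal system: m_0 = 0, m_1 = -47/10, m_2 = 53/10, m_3 = 0.

5.3000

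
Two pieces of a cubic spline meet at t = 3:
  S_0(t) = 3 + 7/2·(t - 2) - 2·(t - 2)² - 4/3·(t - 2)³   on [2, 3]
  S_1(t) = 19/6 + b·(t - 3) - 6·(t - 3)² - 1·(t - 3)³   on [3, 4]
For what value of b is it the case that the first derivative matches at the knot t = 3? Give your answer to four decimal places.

-4.5000

S_0'(t) = 7/2 - 4·(t - 2) - 4·(t - 2)², so S_0'(3) = -9/2. On the right, S_1'(3) = b, so b = -9/2.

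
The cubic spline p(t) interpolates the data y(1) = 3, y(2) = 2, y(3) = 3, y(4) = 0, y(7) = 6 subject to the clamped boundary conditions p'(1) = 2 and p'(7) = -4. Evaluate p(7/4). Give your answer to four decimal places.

2.2852

Let σ_i = p''(x_i). Step sizes h_i = 1, 1, 1, 3; slopes of the chords Δ_i = (y_(i+1) - y_i)/h_i = -1, 1, -3, 2.
  1·σ_0 + 4·σ_1 + 1·σ_2 = 6(Δ_1 - Δ_0) = 12
  1·σ_1 + 4·σ_2 + 1·σ_3 = 6(Δ_2 - Δ_1) = -24
  1·σ_2 + 8·σ_3 + 3·σ_4 = 6(Δ_3 - Δ_2) = 30
Clamped end conditions give two more equations: 2h_0·σ_0 + h_0·σ_1 = 6(Δ_0 - p'(1)) = -18 and h_3·σ_3 + 2h_3·σ_4 = 6(p'(7) - Δ_3) = -36.
Solving the tridiagonal system: σ_0 = -27/2, σ_1 = 9, σ_2 = -21/2, σ_3 = 9, σ_4 = -21/2.
On [1, 2], p(t) = 3 + 2·(t - 1) - 27/4·(t - 1)² + 15/4·(t - 1)³.
With (t - 1) = 3/4: p(7/4) = 585/256.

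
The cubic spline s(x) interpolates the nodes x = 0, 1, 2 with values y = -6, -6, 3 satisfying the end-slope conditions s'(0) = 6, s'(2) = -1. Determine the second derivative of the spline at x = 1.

34

Let σ_i = s''(x_i). Step sizes h_i = 1, 1; slopes of the chords Δ_i = (y_(i+1) - y_i)/h_i = 0, 9.
  1·σ_0 + 4·σ_1 + 1·σ_2 = 6(Δ_1 - Δ_0) = 54
Clamped end conditions give two more equations: 2h_0·σ_0 + h_0·σ_1 = 6(Δ_0 - s'(0)) = -36 and h_1·σ_1 + 2h_1·σ_2 = 6(s'(2) - Δ_1) = -60.
Forward elimination and back-substitution give σ_0 = -35, σ_1 = 34, σ_2 = -47.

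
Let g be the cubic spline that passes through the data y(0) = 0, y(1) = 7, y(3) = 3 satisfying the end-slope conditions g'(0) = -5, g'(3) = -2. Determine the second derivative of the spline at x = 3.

10

Let σ_i = g''(x_i). Step sizes h_i = 1, 2; slopes of the chords Δ_i = (y_(i+1) - y_i)/h_i = 7, -2.
  1·σ_0 + 6·σ_1 + 2·σ_2 = 6(Δ_1 - Δ_0) = -54
Clamped end conditions give two more equations: 2h_0·σ_0 + h_0·σ_1 = 6(Δ_0 - g'(0)) = 72 and h_1·σ_1 + 2h_1·σ_2 = 6(g'(3) - Δ_1) = 0.
Hence σ_0 = 46, σ_1 = -20, σ_2 = 10.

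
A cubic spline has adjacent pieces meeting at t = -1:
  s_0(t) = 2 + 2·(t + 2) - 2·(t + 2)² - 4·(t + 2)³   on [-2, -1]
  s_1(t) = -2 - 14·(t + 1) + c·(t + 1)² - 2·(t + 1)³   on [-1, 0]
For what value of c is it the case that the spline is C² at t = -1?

s_0''(t) = -4 - 24·(t + 2), so s_0''(-1) = -28. On the right, s_1''(-1) = 2c, so c = -14.

-14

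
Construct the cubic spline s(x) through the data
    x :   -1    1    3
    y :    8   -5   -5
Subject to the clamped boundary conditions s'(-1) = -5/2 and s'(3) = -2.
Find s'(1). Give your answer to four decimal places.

-3.7500

Write σ_i for s''(x_i). With h_i = 2, 2 and divided differences Δ_i = -13/2, 0, the continuity of s' gives the tridiagonal system
  2·σ_0 + 8·σ_1 + 2·σ_2 = 6(Δ_1 - Δ_0) = 39
Clamped end conditions give two more equations: 2h_0·σ_0 + h_0·σ_1 = 6(Δ_0 - s'(-1)) = -24 and h_1·σ_1 + 2h_1·σ_2 = 6(s'(3) - Δ_1) = -12.
Forward elimination and back-substitution give σ_0 = -43/4, σ_1 = 19/2, σ_2 = -31/4.
On [1, 3], s'(x) = b_1 + 2c_1·(x - 1) + 3d_1·(x - 1)² with b_1 = Δ_1 - h_1(2σ_1 + σ_2)/6 = -15/4, c_1 = σ_1/2 = 19/4, d_1 = (σ_2 - σ_1)/(6h_1) = -23/16. So s'(1) = -15/4.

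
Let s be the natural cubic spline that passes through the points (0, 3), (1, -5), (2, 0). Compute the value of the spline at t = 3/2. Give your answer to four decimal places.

Write σ_i for s''(x_i). With h_i = 1, 1 and divided differences Δ_i = -8, 5, the continuity of s' gives the tridiagonal system
  1·σ_0 + 4·σ_1 + 1·σ_2 = 6(Δ_1 - Δ_0) = 78
Natural end conditions: σ_0 = σ_2 = 0.
Forward elimination and back-substitution give σ_0 = 0, σ_1 = 39/2, σ_2 = 0.
On [1, 2], s(t) = -5 - 3/2·(t - 1) + 39/4·(t - 1)² - 13/4·(t - 1)³.
With (t - 1) = 1/2: s(3/2) = -119/32.

-3.7188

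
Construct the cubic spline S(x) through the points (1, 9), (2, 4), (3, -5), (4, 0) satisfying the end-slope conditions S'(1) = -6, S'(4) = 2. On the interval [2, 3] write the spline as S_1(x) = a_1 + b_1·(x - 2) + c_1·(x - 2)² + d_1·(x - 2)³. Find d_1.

With M_i denoting the second derivative at x_i, h_i = 1, 1, 1, and Δ_i = (y_(i+1) − y_i)/h_i = -5, -9, 5:
  1·M_0 + 4·M_1 + 1·M_2 = 6(Δ_1 - Δ_0) = -24
  1·M_1 + 4·M_2 + 1·M_3 = 6(Δ_2 - Δ_1) = 84
Clamped end conditions give two more equations: 2h_0·M_0 + h_0·M_1 = 6(Δ_0 - S'(1)) = 6 and h_2·M_2 + 2h_2·M_3 = 6(S'(4) - Δ_2) = -18.
Solving the tridiagonal system: M_0 = 34/3, M_1 = -50/3, M_2 = 94/3, M_3 = -74/3.
On [2, 3], with S_1(x) = a_1 + b_1·(x - 2) + c_1·(x - 2)² + d_1·(x - 2)³: c_1 = M_1/2 = -25/3, d_1 = (M_2 - M_1)/(6h_1) = 8, b_1 = Δ_1 - h_1(2M_1 + M_2)/6 = -26/3.

8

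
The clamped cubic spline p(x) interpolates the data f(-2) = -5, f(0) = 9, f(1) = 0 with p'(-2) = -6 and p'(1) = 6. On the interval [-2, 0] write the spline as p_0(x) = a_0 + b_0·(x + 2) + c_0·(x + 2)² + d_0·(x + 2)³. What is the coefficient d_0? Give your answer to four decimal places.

Let m_i = p''(x_i). Step sizes h_i = 2, 1; slopes of the chords Δ_i = (y_(i+1) - y_i)/h_i = 7, -9.
  2·m_0 + 6·m_1 + 1·m_2 = 6(Δ_1 - Δ_0) = -96
Clamped end conditions give two more equations: 2h_0·m_0 + h_0·m_1 = 6(Δ_0 - p'(-2)) = 78 and h_1·m_1 + 2h_1·m_2 = 6(p'(1) - Δ_1) = 90.
Solving the tridiagonal system: m_0 = 79/2, m_1 = -40, m_2 = 65.
On [-2, 0], with p_0(x) = a_0 + b_0·(x + 2) + c_0·(x + 2)² + d_0·(x + 2)³: c_0 = m_0/2 = 79/4, d_0 = (m_1 - m_0)/(6h_0) = -53/8, b_0 = Δ_0 - h_0(2m_0 + m_1)/6 = -6.

-6.6250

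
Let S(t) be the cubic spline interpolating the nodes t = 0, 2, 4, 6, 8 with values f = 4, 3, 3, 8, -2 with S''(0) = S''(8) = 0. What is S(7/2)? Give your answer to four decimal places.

2.2868

Put m_i = S'' at the i-th knot. Here h = (2, 2, 2, 2) and Δ = (-1/2, 0, 5/2, -5), so the interior equations h_(i-1)·m_(i-1) + 2(h_(i-1)+h_i)·m_i + h_i·m_(i+1) = 6(Δ_i − Δ_(i-1)) read
  2·m_0 + 8·m_1 + 2·m_2 = 6(Δ_1 - Δ_0) = 3
  2·m_1 + 8·m_2 + 2·m_3 = 6(Δ_2 - Δ_1) = 15
  2·m_2 + 8·m_3 + 2·m_4 = 6(Δ_3 - Δ_2) = -45
Natural end conditions: m_0 = m_4 = 0.
Forward elimination and back-substitution give m_0 = 0, m_1 = -15/28, m_2 = 51/14, m_3 = -183/28, m_4 = 0.
On [2, 4], S(t) = 3 - 6/7·(t - 2) - 15/56·(t - 2)² + 39/112·(t - 2)³.
With (t - 2) = 3/2: S(7/2) = 2049/896.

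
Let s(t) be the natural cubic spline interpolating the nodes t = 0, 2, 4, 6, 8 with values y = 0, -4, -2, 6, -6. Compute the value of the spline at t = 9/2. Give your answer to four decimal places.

0.4403

With M_i denoting the second derivative at x_i, h_i = 2, 2, 2, 2, and Δ_i = (y_(i+1) − y_i)/h_i = -2, 1, 4, -6:
  2·M_0 + 8·M_1 + 2·M_2 = 6(Δ_1 - Δ_0) = 18
  2·M_1 + 8·M_2 + 2·M_3 = 6(Δ_2 - Δ_1) = 18
  2·M_2 + 8·M_3 + 2·M_4 = 6(Δ_3 - Δ_2) = -60
Natural end conditions: M_0 = M_4 = 0.
Forward elimination and back-substitution give M_0 = 0, M_1 = 69/56, M_2 = 57/14, M_3 = -477/56, M_4 = 0.
On [4, 6], s(t) = -2 + 33/8·(t - 4) + 57/28·(t - 4)² - 235/224·(t - 4)³.
With (t - 4) = 1/2: s(9/2) = 789/1792.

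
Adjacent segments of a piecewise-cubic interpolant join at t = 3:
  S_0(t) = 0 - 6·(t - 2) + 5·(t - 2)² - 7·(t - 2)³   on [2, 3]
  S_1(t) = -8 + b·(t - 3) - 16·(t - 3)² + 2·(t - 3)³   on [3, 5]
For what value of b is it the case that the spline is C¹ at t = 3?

-17

S_0'(t) = -6 + 10·(t - 2) - 21·(t - 2)², so S_0'(3) = -17. On the right, S_1'(3) = b, so b = -17.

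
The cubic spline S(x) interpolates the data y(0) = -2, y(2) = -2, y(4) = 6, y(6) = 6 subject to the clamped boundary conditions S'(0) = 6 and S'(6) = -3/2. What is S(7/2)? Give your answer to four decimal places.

3.9156

Put m_i = S'' at the i-th knot. Here h = (2, 2, 2) and Δ = (0, 4, 0), so the interior equations h_(i-1)·m_(i-1) + 2(h_(i-1)+h_i)·m_i + h_i·m_(i+1) = 6(Δ_i − Δ_(i-1)) read
  2·m_0 + 8·m_1 + 2·m_2 = 6(Δ_1 - Δ_0) = 24
  2·m_1 + 8·m_2 + 2·m_3 = 6(Δ_2 - Δ_1) = -24
Clamped end conditions give two more equations: 2h_0·m_0 + h_0·m_1 = 6(Δ_0 - S'(0)) = -36 and h_2·m_2 + 2h_2·m_3 = 6(S'(6) - Δ_2) = -9.
Forward elimination and back-substitution give m_0 = -127/10, m_1 = 37/5, m_2 = -49/10, m_3 = 1/5.
On [2, 4], S(x) = -2 + 7/10·(x - 2) + 37/10·(x - 2)² - 41/40·(x - 2)³.
With (x - 2) = 3/2: S(7/2) = 1253/320.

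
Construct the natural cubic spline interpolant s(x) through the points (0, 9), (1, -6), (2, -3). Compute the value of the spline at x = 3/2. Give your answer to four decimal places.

-6.1875

Write M_i for s''(x_i). With h_i = 1, 1 and divided differences Δ_i = -15, 3, the continuity of s' gives the tridiagonal system
  1·M_0 + 4·M_1 + 1·M_2 = 6(Δ_1 - Δ_0) = 108
Natural end conditions: M_0 = M_2 = 0.
Forward elimination and back-substitution give M_0 = 0, M_1 = 27, M_2 = 0.
On [1, 2], s(x) = -6 - 6·(x - 1) + 27/2·(x - 1)² - 9/2·(x - 1)³.
With (x - 1) = 1/2: s(3/2) = -99/16.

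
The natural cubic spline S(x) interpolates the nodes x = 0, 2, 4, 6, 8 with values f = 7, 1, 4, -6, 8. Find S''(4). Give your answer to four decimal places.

With M_i denoting the second derivative at x_i, h_i = 2, 2, 2, 2, and Δ_i = (y_(i+1) − y_i)/h_i = -3, 3/2, -5, 7:
  2·M_0 + 8·M_1 + 2·M_2 = 6(Δ_1 - Δ_0) = 27
  2·M_1 + 8·M_2 + 2·M_3 = 6(Δ_2 - Δ_1) = -39
  2·M_2 + 8·M_3 + 2·M_4 = 6(Δ_3 - Δ_2) = 72
Natural end conditions: M_0 = M_4 = 0.
Solving: M_0 = 0, M_1 = 633/112, M_2 = -255/28, M_3 = 1263/112, M_4 = 0.

-9.1071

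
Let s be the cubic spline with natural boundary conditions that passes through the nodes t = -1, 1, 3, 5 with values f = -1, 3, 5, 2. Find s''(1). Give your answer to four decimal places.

With m_i denoting the second derivative at x_i, h_i = 2, 2, 2, and Δ_i = (y_(i+1) − y_i)/h_i = 2, 1, -3/2:
  2·m_0 + 8·m_1 + 2·m_2 = 6(Δ_1 - Δ_0) = -6
  2·m_1 + 8·m_2 + 2·m_3 = 6(Δ_2 - Δ_1) = -15
Natural end conditions: m_0 = m_3 = 0.
Solving the tridiagonal system: m_0 = 0, m_1 = -3/10, m_2 = -9/5, m_3 = 0.

-0.3000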